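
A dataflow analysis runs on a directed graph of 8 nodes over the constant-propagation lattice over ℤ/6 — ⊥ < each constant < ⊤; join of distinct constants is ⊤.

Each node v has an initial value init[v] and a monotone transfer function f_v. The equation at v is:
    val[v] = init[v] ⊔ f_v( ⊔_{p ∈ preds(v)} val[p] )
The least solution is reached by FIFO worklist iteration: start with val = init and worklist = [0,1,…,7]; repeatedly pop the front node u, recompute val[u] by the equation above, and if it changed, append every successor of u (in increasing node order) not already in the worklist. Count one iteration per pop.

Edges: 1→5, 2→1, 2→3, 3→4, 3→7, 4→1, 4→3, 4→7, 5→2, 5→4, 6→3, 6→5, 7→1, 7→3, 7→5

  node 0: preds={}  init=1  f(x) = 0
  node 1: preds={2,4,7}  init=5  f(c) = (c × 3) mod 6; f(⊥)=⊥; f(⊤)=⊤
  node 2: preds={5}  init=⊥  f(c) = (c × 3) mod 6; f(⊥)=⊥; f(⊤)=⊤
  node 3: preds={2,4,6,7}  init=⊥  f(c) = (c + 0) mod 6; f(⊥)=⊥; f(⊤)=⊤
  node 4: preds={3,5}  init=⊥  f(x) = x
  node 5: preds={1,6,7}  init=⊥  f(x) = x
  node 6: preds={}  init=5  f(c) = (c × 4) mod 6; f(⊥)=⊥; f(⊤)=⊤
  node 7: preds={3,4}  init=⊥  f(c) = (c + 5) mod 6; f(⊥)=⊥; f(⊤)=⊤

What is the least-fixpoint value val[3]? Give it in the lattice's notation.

Trace (21 dequeues):
  [1] u=0 | in ⊥ | out ⊤ | prev 1 | push {}
  [2] u=1 | in ⊥ | out 5 | ==
  [3] u=2 | in ⊥ | out ⊥ | ==
  [4] u=3 | in 5 | out 5 | prev ⊥ | push {}
  [5] u=4 | in 5 | out 5 | prev ⊥ | push {1,3}
  [6] u=5 | in 5 | out 5 | prev ⊥ | push {2,4}
  [7] u=6 | in ⊥ | out 5 | ==
  [8] u=7 | in 5 | out 4 | prev ⊥ | push {5}
  [9] u=1 | in ⊤ | out ⊤ | prev 5 | push {}
  [10] u=3 | in ⊤ | out ⊤ | prev 5 | push {7}
  [11] u=2 | in 5 | out 3 | prev ⊥ | push {1,3}
  [12] u=4 | in ⊤ | out ⊤ | prev 5 | push {}
  [13] u=5 | in ⊤ | out ⊤ | prev 5 | push {2,4}
  [14] u=7 | in ⊤ | out ⊤ | prev 4 | push {5}
  [15] u=1 | in ⊤ | out ⊤ | ==
  [16] u=3 | in ⊤ | out ⊤ | ==
  [17] u=2 | in ⊤ | out ⊤ | prev 3 | push {1,3}
  [18] u=4 | in ⊤ | out ⊤ | ==
  [19] u=5 | in ⊤ | out ⊤ | ==
  [20] u=1 | in ⊤ | out ⊤ | ==
  [21] u=3 | in ⊤ | out ⊤ | ==

Converged values:
  [0] ⊤
  [1] ⊤
  [2] ⊤
  [3] ⊤
  [4] ⊤
  [5] ⊤
  [6] 5
  [7] ⊤

⊤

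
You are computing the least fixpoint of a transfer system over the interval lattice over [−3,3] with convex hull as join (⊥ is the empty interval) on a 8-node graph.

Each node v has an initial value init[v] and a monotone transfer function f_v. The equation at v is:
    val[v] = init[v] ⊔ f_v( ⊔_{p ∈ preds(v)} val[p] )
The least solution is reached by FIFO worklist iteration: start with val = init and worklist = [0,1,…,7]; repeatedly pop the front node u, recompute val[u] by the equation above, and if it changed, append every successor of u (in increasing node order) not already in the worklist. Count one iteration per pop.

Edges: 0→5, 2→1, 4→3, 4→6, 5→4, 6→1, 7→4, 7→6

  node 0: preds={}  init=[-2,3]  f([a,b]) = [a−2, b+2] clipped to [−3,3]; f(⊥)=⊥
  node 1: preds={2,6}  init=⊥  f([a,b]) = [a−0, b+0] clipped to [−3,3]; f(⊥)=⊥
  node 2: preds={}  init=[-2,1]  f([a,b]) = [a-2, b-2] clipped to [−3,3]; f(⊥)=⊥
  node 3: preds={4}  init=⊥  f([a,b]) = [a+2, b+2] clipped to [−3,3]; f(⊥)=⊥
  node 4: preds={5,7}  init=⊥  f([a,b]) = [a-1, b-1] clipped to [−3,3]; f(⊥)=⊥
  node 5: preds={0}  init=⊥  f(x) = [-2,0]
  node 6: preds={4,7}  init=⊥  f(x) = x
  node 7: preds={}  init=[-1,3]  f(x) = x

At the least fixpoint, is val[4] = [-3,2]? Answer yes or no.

Worklist (14 pops):
  #1 pop 0: in=⊥ → [-2,3] (no change)
  #2 pop 1: in=[-2,1] → [-2,1] (was ⊥); enqueue []
  #3 pop 2: in=⊥ → [-2,1] (no change)
  #4 pop 3: in=⊥ → ⊥ (no change)
  #5 pop 4: in=[-1,3] → [-2,2] (was ⊥); enqueue [3]
  #6 pop 5: in=[-2,3] → [-2,0] (was ⊥); enqueue [4]
  #7 pop 6: in=[-2,3] → [-2,3] (was ⊥); enqueue [1]
  #8 pop 7: in=⊥ → [-1,3] (no change)
  #9 pop 3: in=[-2,2] → [0,3] (was ⊥); enqueue []
  #10 pop 4: in=[-2,3] → [-3,2] (was [-2,2]); enqueue [3,6]
  #11 pop 1: in=[-2,3] → [-2,3] (was [-2,1]); enqueue []
  #12 pop 3: in=[-3,2] → [-1,3] (was [0,3]); enqueue []
  #13 pop 6: in=[-3,3] → [-3,3] (was [-2,3]); enqueue [1]
  #14 pop 1: in=[-3,3] → [-3,3] (was [-2,3]); enqueue []

Fixpoint:
  val[0] = [-2,3]
  val[1] = [-3,3]
  val[2] = [-2,1]
  val[3] = [-1,3]
  val[4] = [-3,2]
  val[5] = [-2,0]
  val[6] = [-3,3]
  val[7] = [-1,3]

yes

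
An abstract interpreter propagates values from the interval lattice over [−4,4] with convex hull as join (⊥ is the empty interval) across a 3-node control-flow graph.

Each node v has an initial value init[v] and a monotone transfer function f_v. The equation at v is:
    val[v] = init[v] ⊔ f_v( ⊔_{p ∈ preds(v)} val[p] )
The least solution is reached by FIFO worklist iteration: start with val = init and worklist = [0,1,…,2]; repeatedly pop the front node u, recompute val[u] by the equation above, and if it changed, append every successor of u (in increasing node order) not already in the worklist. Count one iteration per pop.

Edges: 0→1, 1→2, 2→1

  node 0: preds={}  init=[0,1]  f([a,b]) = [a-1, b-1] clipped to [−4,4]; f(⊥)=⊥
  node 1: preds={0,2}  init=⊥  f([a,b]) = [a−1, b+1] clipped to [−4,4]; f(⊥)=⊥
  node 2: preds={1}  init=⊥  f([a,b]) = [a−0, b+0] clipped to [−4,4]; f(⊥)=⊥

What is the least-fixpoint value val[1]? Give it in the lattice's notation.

[-4,4]

Trace (10 dequeues):
  [1] u=0 | in ⊥ | out [0,1] | ==
  [2] u=1 | in [0,1] | out [-1,2] | prev ⊥ | push {}
  [3] u=2 | in [-1,2] | out [-1,2] | prev ⊥ | push {1}
  [4] u=1 | in [-1,2] | out [-2,3] | prev [-1,2] | push {2}
  [5] u=2 | in [-2,3] | out [-2,3] | prev [-1,2] | push {1}
  [6] u=1 | in [-2,3] | out [-3,4] | prev [-2,3] | push {2}
  [7] u=2 | in [-3,4] | out [-3,4] | prev [-2,3] | push {1}
  [8] u=1 | in [-3,4] | out [-4,4] | prev [-3,4] | push {2}
  [9] u=2 | in [-4,4] | out [-4,4] | prev [-3,4] | push {1}
  [10] u=1 | in [-4,4] | out [-4,4] | ==

Converged values:
  [0] [0,1]
  [1] [-4,4]
  [2] [-4,4]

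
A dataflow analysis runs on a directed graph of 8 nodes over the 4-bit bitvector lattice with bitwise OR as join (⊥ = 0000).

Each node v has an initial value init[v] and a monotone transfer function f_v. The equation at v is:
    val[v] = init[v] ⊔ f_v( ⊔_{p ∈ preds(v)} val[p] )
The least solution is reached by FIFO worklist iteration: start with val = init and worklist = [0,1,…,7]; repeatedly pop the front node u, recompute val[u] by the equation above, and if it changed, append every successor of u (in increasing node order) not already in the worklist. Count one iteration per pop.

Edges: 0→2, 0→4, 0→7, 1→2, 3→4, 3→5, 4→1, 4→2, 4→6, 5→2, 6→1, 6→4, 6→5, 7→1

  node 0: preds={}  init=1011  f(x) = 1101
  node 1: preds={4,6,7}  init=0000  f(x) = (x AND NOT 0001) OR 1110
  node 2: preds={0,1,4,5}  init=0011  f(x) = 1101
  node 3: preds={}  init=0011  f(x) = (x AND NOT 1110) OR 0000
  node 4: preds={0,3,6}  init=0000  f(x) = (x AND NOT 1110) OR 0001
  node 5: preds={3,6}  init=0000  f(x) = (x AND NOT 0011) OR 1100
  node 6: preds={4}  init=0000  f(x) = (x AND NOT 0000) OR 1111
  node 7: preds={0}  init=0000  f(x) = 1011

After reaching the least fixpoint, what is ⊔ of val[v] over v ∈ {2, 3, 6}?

1111

Worklist (12 pops):
  #1 pop 0: in=0000 → 1111 (was 1011); enqueue []
  #2 pop 1: in=0000 → 1110 (was 0000); enqueue []
  #3 pop 2: in=1111 → 1111 (was 0011); enqueue []
  #4 pop 3: in=0000 → 0011 (no change)
  #5 pop 4: in=1111 → 0001 (was 0000); enqueue [1,2]
  #6 pop 5: in=0011 → 1100 (was 0000); enqueue []
  #7 pop 6: in=0001 → 1111 (was 0000); enqueue [4,5]
  #8 pop 7: in=1111 → 1011 (was 0000); enqueue []
  #9 pop 1: in=1111 → 1110 (no change)
  #10 pop 2: in=1111 → 1111 (no change)
  #11 pop 4: in=1111 → 0001 (no change)
  #12 pop 5: in=1111 → 1100 (no change)

Fixpoint:
  val[0] = 1111
  val[1] = 1110
  val[2] = 1111
  val[3] = 0011
  val[4] = 0001
  val[5] = 1100
  val[6] = 1111
  val[7] = 1011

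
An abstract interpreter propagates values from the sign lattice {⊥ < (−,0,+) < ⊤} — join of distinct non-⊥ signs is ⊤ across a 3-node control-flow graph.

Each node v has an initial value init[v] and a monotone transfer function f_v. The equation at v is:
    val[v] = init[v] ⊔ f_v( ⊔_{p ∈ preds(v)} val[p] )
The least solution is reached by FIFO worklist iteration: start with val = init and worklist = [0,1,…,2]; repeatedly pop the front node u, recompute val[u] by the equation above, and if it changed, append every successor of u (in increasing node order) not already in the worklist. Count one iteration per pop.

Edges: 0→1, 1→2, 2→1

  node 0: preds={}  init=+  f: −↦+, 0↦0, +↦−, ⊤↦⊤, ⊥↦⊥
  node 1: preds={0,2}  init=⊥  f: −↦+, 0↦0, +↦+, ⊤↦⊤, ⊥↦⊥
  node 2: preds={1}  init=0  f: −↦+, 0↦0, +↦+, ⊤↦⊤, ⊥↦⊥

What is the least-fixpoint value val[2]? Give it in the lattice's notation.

Iteration log — 4 steps:
  step 1. node 0  ⊔preds=⊥  new=+  stable
  step 2. node 1  ⊔preds=⊤  new=⊤  old=⊥  +wl: 
  step 3. node 2  ⊔preds=⊤  new=⊤  old=0  +wl: 1
  step 4. node 1  ⊔preds=⊤  new=⊤  stable

Least fixpoint reached:
  node 0: +
  node 1: ⊤
  node 2: ⊤

⊤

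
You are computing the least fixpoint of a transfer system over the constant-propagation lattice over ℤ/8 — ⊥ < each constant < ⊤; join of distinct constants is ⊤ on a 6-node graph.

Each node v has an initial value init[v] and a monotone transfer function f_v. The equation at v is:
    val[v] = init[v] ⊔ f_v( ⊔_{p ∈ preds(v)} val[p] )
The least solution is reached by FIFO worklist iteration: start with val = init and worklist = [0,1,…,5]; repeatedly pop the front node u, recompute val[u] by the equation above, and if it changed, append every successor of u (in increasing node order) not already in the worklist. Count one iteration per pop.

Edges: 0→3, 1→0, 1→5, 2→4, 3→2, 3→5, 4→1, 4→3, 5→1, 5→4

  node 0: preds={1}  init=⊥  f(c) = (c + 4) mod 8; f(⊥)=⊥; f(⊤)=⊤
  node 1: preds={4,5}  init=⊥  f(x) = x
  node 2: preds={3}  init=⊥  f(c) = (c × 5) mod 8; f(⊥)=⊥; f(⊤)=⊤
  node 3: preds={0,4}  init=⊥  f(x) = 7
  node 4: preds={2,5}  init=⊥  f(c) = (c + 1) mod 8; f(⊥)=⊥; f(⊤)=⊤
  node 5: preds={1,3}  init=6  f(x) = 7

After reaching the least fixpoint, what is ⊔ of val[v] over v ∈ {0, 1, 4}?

Trace (15 dequeues):
  [1] u=0 | in ⊥ | out ⊥ | ==
  [2] u=1 | in 6 | out 6 | prev ⊥ | push {0}
  [3] u=2 | in ⊥ | out ⊥ | ==
  [4] u=3 | in ⊥ | out 7 | prev ⊥ | push {2}
  [5] u=4 | in 6 | out 7 | prev ⊥ | push {1,3}
  [6] u=5 | in ⊤ | out ⊤ | prev 6 | push {4}
  [7] u=0 | in 6 | out 2 | prev ⊥ | push {}
  [8] u=2 | in 7 | out 3 | prev ⊥ | push {}
  [9] u=1 | in ⊤ | out ⊤ | prev 6 | push {0,5}
  [10] u=3 | in ⊤ | out 7 | ==
  [11] u=4 | in ⊤ | out ⊤ | prev 7 | push {1,3}
  [12] u=0 | in ⊤ | out ⊤ | prev 2 | push {}
  [13] u=5 | in ⊤ | out ⊤ | ==
  [14] u=1 | in ⊤ | out ⊤ | ==
  [15] u=3 | in ⊤ | out 7 | ==

Converged values:
  [0] ⊤
  [1] ⊤
  [2] 3
  [3] 7
  [4] ⊤
  [5] ⊤

⊤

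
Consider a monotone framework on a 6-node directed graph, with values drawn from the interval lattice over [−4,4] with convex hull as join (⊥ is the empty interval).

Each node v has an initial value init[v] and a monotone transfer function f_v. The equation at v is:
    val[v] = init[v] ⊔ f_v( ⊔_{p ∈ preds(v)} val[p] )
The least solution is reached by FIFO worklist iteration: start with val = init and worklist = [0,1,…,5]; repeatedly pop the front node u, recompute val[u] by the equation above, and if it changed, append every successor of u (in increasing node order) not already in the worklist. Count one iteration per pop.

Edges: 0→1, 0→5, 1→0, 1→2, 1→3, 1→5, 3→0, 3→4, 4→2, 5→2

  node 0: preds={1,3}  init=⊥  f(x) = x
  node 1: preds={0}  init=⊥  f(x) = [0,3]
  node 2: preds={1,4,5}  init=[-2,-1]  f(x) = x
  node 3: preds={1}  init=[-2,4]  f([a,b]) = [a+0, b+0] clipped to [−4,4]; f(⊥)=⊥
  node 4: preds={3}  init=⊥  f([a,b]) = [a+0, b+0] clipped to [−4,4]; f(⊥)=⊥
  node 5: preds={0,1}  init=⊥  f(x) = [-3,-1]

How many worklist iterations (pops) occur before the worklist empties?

8

Trace (8 dequeues):
  [1] u=0 | in [-2,4] | out [-2,4] | prev ⊥ | push {}
  [2] u=1 | in [-2,4] | out [0,3] | prev ⊥ | push {0}
  [3] u=2 | in [0,3] | out [-2,3] | prev [-2,-1] | push {}
  [4] u=3 | in [0,3] | out [-2,4] | ==
  [5] u=4 | in [-2,4] | out [-2,4] | prev ⊥ | push {2}
  [6] u=5 | in [-2,4] | out [-3,-1] | prev ⊥ | push {}
  [7] u=0 | in [-2,4] | out [-2,4] | ==
  [8] u=2 | in [-3,4] | out [-3,4] | prev [-2,3] | push {}

Converged values:
  [0] [-2,4]
  [1] [0,3]
  [2] [-3,4]
  [3] [-2,4]
  [4] [-2,4]
  [5] [-3,-1]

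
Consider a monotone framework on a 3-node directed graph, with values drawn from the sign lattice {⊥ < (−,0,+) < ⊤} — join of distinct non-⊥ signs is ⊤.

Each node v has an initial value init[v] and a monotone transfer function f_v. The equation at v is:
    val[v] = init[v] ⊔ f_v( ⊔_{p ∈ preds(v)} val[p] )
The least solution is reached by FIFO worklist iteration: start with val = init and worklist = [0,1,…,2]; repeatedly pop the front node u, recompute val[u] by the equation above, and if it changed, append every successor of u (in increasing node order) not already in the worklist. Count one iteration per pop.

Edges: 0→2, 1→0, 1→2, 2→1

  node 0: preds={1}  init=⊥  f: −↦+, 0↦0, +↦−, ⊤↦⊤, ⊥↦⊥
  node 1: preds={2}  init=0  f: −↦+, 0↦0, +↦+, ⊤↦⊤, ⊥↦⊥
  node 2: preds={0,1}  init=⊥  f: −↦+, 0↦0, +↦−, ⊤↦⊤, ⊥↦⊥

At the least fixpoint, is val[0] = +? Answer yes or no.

Worklist (4 pops):
  #1 pop 0: in=0 → 0 (was ⊥); enqueue []
  #2 pop 1: in=⊥ → 0 (no change)
  #3 pop 2: in=0 → 0 (was ⊥); enqueue [1]
  #4 pop 1: in=0 → 0 (no change)

Fixpoint:
  val[0] = 0
  val[1] = 0
  val[2] = 0

no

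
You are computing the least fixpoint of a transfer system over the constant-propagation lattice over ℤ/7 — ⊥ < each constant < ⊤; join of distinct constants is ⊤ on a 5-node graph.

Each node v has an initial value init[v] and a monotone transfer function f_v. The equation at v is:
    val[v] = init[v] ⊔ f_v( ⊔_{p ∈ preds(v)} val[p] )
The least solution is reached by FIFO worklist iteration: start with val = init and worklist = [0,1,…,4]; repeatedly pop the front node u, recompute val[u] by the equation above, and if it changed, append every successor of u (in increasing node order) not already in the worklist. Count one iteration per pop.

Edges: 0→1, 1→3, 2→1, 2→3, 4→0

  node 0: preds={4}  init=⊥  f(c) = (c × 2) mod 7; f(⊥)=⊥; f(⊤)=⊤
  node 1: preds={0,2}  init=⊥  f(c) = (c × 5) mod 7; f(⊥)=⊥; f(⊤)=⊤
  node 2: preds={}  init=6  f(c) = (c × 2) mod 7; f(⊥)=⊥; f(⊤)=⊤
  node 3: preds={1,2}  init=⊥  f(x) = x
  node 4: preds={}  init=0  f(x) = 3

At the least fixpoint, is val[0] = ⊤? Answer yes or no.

Iteration log — 7 steps:
  step 1. node 0  ⊔preds=0  new=0  old=⊥  +wl: 
  step 2. node 1  ⊔preds=⊤  new=⊤  old=⊥  +wl: 
  step 3. node 2  ⊔preds=⊥  new=6  stable
  step 4. node 3  ⊔preds=⊤  new=⊤  old=⊥  +wl: 
  step 5. node 4  ⊔preds=⊥  new=⊤  old=0  +wl: 0
  step 6. node 0  ⊔preds=⊤  new=⊤  old=0  +wl: 1
  step 7. node 1  ⊔preds=⊤  new=⊤  stable

Least fixpoint reached:
  node 0: ⊤
  node 1: ⊤
  node 2: 6
  node 3: ⊤
  node 4: ⊤

yes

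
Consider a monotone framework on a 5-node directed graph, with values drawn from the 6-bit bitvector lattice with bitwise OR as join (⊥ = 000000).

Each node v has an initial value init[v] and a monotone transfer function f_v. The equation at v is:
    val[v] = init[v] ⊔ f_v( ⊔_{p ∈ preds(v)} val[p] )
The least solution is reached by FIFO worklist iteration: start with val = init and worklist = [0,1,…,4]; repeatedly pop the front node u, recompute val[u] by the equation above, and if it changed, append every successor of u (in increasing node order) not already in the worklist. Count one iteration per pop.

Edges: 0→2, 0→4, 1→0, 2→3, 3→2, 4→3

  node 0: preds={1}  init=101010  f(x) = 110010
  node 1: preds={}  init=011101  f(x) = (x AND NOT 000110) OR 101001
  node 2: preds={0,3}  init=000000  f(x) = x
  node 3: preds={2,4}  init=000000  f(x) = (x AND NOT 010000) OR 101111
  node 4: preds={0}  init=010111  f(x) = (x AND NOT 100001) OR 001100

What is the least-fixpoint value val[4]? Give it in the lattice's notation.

011111

Trace (8 dequeues):
  [1] u=0 | in 011101 | out 111010 | prev 101010 | push {}
  [2] u=1 | in 000000 | out 111101 | prev 011101 | push {0}
  [3] u=2 | in 111010 | out 111010 | prev 000000 | push {}
  [4] u=3 | in 111111 | out 101111 | prev 000000 | push {2}
  [5] u=4 | in 111010 | out 011111 | prev 010111 | push {3}
  [6] u=0 | in 111101 | out 111010 | ==
  [7] u=2 | in 111111 | out 111111 | prev 111010 | push {}
  [8] u=3 | in 111111 | out 101111 | ==

Converged values:
  [0] 111010
  [1] 111101
  [2] 111111
  [3] 101111
  [4] 011111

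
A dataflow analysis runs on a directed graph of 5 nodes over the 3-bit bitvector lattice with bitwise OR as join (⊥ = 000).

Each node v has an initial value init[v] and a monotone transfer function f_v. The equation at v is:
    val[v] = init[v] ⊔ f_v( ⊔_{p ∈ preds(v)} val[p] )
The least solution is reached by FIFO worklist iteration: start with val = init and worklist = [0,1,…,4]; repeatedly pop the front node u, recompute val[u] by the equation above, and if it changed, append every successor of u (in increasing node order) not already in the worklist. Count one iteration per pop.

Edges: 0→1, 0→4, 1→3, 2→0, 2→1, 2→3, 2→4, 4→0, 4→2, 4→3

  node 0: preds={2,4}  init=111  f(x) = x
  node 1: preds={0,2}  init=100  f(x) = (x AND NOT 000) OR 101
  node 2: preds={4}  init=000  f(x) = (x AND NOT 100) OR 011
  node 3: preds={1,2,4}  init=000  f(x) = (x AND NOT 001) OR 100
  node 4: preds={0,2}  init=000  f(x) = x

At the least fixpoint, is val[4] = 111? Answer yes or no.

yes

Iteration log — 9 steps:
  step 1. node 0  ⊔preds=000  new=111  stable
  step 2. node 1  ⊔preds=111  new=111  old=100  +wl: 
  step 3. node 2  ⊔preds=000  new=011  old=000  +wl: 0,1
  step 4. node 3  ⊔preds=111  new=110  old=000  +wl: 
  step 5. node 4  ⊔preds=111  new=111  old=000  +wl: 2,3
  step 6. node 0  ⊔preds=111  new=111  stable
  step 7. node 1  ⊔preds=111  new=111  stable
  step 8. node 2  ⊔preds=111  new=011  stable
  step 9. node 3  ⊔preds=111  new=110  stable

Least fixpoint reached:
  node 0: 111
  node 1: 111
  node 2: 011
  node 3: 110
  node 4: 111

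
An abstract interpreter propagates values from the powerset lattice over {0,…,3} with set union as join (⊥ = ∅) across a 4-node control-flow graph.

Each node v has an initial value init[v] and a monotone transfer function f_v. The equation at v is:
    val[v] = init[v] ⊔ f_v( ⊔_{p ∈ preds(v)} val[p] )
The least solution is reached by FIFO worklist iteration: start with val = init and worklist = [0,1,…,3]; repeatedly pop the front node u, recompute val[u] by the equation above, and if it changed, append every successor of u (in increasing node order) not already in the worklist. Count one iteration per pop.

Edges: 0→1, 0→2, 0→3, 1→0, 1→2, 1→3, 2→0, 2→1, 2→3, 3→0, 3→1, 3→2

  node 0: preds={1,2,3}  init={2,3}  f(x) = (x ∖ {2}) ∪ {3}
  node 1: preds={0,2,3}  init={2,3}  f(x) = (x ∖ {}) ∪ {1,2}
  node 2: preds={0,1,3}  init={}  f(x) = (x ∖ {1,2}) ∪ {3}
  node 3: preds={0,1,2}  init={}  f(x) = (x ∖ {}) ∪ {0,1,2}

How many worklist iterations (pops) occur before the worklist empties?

Worklist (10 pops):
  #1 pop 0: in={2,3} → {2,3} (no change)
  #2 pop 1: in={2,3} → {1,2,3} (was {2,3}); enqueue [0]
  #3 pop 2: in={1,2,3} → {3} (was {}); enqueue [1]
  #4 pop 3: in={1,2,3} → {0,1,2,3} (was {}); enqueue [2]
  #5 pop 0: in={0,1,2,3} → {0,1,2,3} (was {2,3}); enqueue [3]
  #6 pop 1: in={0,1,2,3} → {0,1,2,3} (was {1,2,3}); enqueue [0]
  #7 pop 2: in={0,1,2,3} → {0,3} (was {3}); enqueue [1]
  #8 pop 3: in={0,1,2,3} → {0,1,2,3} (no change)
  #9 pop 0: in={0,1,2,3} → {0,1,2,3} (no change)
  #10 pop 1: in={0,1,2,3} → {0,1,2,3} (no change)

Fixpoint:
  val[0] = {0,1,2,3}
  val[1] = {0,1,2,3}
  val[2] = {0,3}
  val[3] = {0,1,2,3}

10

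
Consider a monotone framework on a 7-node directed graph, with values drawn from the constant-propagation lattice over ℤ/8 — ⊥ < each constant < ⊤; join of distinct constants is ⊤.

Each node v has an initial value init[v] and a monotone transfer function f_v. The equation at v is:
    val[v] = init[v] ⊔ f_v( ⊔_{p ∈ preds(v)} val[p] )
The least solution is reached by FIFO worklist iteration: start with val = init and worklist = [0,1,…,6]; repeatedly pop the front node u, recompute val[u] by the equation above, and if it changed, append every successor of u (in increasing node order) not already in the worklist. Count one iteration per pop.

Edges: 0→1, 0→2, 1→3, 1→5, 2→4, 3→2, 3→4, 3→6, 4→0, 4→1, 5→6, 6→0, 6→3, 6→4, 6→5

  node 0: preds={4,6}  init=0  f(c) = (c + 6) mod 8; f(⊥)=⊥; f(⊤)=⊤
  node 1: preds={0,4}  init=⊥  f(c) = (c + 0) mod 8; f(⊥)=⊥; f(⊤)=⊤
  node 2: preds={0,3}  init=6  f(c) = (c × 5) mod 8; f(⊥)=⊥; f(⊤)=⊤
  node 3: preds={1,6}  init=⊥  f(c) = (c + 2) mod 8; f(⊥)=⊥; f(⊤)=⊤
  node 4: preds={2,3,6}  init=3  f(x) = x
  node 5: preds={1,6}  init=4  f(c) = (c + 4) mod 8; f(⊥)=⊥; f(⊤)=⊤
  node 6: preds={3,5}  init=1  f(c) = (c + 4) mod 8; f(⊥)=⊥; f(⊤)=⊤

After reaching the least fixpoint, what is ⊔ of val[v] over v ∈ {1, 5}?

Iteration log — 13 steps:
  step 1. node 0  ⊔preds=⊤  new=⊤  old=0  +wl: 
  step 2. node 1  ⊔preds=⊤  new=⊤  old=⊥  +wl: 
  step 3. node 2  ⊔preds=⊤  new=⊤  old=6  +wl: 
  step 4. node 3  ⊔preds=⊤  new=⊤  old=⊥  +wl: 2
  step 5. node 4  ⊔preds=⊤  new=⊤  old=3  +wl: 0,1
  step 6. node 5  ⊔preds=⊤  new=⊤  old=4  +wl: 
  step 7. node 6  ⊔preds=⊤  new=⊤  old=1  +wl: 3,4,5
  step 8. node 2  ⊔preds=⊤  new=⊤  stable
  step 9. node 0  ⊔preds=⊤  new=⊤  stable
  step 10. node 1  ⊔preds=⊤  new=⊤  stable
  step 11. node 3  ⊔preds=⊤  new=⊤  stable
  step 12. node 4  ⊔preds=⊤  new=⊤  stable
  step 13. node 5  ⊔preds=⊤  new=⊤  stable

Least fixpoint reached:
  node 0: ⊤
  node 1: ⊤
  node 2: ⊤
  node 3: ⊤
  node 4: ⊤
  node 5: ⊤
  node 6: ⊤

⊤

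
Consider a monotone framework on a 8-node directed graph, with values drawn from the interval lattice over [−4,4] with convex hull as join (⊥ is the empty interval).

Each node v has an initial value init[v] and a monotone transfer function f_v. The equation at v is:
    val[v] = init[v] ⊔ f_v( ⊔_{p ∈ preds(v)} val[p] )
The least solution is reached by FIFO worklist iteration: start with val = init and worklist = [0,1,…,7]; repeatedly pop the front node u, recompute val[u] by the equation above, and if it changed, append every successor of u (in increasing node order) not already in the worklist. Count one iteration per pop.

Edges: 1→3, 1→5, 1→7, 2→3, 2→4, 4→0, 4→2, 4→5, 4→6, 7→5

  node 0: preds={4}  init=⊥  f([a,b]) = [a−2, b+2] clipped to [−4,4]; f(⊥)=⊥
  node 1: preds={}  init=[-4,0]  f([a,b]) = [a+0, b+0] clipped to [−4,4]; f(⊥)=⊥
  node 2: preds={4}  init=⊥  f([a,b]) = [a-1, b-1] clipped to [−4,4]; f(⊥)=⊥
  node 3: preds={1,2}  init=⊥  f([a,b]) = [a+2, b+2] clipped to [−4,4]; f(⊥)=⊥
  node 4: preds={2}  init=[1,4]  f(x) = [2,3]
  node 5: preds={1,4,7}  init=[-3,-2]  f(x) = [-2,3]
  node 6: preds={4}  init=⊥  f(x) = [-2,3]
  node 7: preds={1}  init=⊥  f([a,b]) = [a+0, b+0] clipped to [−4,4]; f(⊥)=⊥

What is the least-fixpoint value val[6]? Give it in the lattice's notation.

Iteration log — 9 steps:
  step 1. node 0  ⊔preds=[1,4]  new=[-1,4]  old=⊥  +wl: 
  step 2. node 1  ⊔preds=⊥  new=[-4,0]  stable
  step 3. node 2  ⊔preds=[1,4]  new=[0,3]  old=⊥  +wl: 
  step 4. node 3  ⊔preds=[-4,3]  new=[-2,4]  old=⊥  +wl: 
  step 5. node 4  ⊔preds=[0,3]  new=[1,4]  stable
  step 6. node 5  ⊔preds=[-4,4]  new=[-3,3]  old=[-3,-2]  +wl: 
  step 7. node 6  ⊔preds=[1,4]  new=[-2,3]  old=⊥  +wl: 
  step 8. node 7  ⊔preds=[-4,0]  new=[-4,0]  old=⊥  +wl: 5
  step 9. node 5  ⊔preds=[-4,4]  new=[-3,3]  stable

Least fixpoint reached:
  node 0: [-1,4]
  node 1: [-4,0]
  node 2: [0,3]
  node 3: [-2,4]
  node 4: [1,4]
  node 5: [-3,3]
  node 6: [-2,3]
  node 7: [-4,0]

[-2,3]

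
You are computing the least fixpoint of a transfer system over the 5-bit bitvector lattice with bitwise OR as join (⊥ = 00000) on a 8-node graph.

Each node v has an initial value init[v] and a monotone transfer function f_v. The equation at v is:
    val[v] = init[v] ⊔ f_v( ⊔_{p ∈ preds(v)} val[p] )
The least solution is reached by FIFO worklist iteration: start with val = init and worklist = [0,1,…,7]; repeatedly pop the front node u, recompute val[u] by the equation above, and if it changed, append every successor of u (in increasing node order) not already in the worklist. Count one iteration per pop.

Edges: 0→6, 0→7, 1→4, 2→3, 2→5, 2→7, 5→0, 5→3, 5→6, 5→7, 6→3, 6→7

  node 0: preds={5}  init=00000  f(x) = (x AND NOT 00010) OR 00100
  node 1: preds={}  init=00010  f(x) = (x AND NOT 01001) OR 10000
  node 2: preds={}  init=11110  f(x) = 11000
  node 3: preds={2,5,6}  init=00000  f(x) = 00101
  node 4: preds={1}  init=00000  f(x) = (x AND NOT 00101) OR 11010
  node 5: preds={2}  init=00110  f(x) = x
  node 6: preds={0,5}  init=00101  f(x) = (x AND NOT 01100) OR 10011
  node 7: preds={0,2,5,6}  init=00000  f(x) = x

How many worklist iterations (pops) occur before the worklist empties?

Iteration log — 12 steps:
  step 1. node 0  ⊔preds=00110  new=00100  old=00000  +wl: 
  step 2. node 1  ⊔preds=00000  new=10010  old=00010  +wl: 
  step 3. node 2  ⊔preds=00000  new=11110  stable
  step 4. node 3  ⊔preds=11111  new=00101  old=00000  +wl: 
  step 5. node 4  ⊔preds=10010  new=11010  old=00000  +wl: 
  step 6. node 5  ⊔preds=11110  new=11110  old=00110  +wl: 0,3
  step 7. node 6  ⊔preds=11110  new=10111  old=00101  +wl: 
  step 8. node 7  ⊔preds=11111  new=11111  old=00000  +wl: 
  step 9. node 0  ⊔preds=11110  new=11100  old=00100  +wl: 6,7
  step 10. node 3  ⊔preds=11111  new=00101  stable
  step 11. node 6  ⊔preds=11110  new=10111  stable
  step 12. node 7  ⊔preds=11111  new=11111  stable

Least fixpoint reached:
  node 0: 11100
  node 1: 10010
  node 2: 11110
  node 3: 00101
  node 4: 11010
  node 5: 11110
  node 6: 10111
  node 7: 11111

12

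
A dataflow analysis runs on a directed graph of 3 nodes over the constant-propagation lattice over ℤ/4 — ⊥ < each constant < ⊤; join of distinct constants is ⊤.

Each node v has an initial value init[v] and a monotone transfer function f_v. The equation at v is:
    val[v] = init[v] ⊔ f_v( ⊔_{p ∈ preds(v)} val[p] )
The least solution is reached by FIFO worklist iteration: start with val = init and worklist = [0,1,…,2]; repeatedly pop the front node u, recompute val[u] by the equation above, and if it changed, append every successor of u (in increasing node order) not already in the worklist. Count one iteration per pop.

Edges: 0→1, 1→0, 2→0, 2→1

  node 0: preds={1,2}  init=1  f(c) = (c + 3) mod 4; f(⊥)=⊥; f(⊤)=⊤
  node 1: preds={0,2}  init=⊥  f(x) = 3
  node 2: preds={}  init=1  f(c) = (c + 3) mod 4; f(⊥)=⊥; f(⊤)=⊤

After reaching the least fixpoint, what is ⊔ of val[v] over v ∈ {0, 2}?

Trace (4 dequeues):
  [1] u=0 | in 1 | out ⊤ | prev 1 | push {}
  [2] u=1 | in ⊤ | out 3 | prev ⊥ | push {0}
  [3] u=2 | in ⊥ | out 1 | ==
  [4] u=0 | in ⊤ | out ⊤ | ==

Converged values:
  [0] ⊤
  [1] 3
  [2] 1

⊤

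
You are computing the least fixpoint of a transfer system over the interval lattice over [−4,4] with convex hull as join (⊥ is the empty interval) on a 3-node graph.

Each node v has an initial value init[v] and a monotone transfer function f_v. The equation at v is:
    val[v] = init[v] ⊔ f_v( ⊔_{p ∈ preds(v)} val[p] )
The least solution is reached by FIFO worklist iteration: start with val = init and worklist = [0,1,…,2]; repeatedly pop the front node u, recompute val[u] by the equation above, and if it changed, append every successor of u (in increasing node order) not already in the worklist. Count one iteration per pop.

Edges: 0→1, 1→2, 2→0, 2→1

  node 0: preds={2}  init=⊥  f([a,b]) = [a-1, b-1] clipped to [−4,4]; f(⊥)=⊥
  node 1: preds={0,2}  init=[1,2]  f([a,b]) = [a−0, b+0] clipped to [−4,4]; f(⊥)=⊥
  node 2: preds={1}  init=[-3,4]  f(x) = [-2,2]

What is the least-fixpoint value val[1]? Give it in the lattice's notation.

Trace (3 dequeues):
  [1] u=0 | in [-3,4] | out [-4,3] | prev ⊥ | push {}
  [2] u=1 | in [-4,4] | out [-4,4] | prev [1,2] | push {}
  [3] u=2 | in [-4,4] | out [-3,4] | ==

Converged values:
  [0] [-4,3]
  [1] [-4,4]
  [2] [-3,4]

[-4,4]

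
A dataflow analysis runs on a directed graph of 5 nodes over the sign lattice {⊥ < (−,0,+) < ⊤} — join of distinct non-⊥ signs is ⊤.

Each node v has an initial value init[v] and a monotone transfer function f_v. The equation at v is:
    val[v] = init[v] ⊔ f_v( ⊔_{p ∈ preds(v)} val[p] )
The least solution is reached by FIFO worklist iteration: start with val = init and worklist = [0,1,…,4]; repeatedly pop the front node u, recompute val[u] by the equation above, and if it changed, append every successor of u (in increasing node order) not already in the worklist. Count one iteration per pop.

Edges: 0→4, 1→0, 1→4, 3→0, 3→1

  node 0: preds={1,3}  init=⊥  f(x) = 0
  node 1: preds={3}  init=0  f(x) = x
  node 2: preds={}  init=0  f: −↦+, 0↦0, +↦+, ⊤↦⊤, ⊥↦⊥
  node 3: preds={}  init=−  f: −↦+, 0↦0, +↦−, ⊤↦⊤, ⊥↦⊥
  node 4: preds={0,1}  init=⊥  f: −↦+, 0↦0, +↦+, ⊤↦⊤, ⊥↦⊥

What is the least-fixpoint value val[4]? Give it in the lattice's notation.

Worklist (6 pops):
  #1 pop 0: in=⊤ → 0 (was ⊥); enqueue []
  #2 pop 1: in=− → ⊤ (was 0); enqueue [0]
  #3 pop 2: in=⊥ → 0 (no change)
  #4 pop 3: in=⊥ → − (no change)
  #5 pop 4: in=⊤ → ⊤ (was ⊥); enqueue []
  #6 pop 0: in=⊤ → 0 (no change)

Fixpoint:
  val[0] = 0
  val[1] = ⊤
  val[2] = 0
  val[3] = −
  val[4] = ⊤

⊤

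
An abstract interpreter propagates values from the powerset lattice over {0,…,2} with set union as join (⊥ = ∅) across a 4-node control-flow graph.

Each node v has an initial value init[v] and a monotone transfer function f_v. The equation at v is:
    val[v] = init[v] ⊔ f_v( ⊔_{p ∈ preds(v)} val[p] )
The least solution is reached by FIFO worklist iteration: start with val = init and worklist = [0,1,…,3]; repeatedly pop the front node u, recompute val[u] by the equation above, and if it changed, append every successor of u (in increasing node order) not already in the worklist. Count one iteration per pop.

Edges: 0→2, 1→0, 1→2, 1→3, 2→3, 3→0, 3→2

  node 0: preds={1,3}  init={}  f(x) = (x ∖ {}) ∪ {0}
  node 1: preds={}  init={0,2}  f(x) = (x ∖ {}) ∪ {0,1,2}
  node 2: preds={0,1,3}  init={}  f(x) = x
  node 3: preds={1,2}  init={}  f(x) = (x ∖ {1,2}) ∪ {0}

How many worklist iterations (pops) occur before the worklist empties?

6

Iteration log — 6 steps:
  step 1. node 0  ⊔preds={0,2}  new={0,2}  old={}  +wl: 
  step 2. node 1  ⊔preds={}  new={0,1,2}  old={0,2}  +wl: 0
  step 3. node 2  ⊔preds={0,1,2}  new={0,1,2}  old={}  +wl: 
  step 4. node 3  ⊔preds={0,1,2}  new={0}  old={}  +wl: 2
  step 5. node 0  ⊔preds={0,1,2}  new={0,1,2}  old={0,2}  +wl: 
  step 6. node 2  ⊔preds={0,1,2}  new={0,1,2}  stable

Least fixpoint reached:
  node 0: {0,1,2}
  node 1: {0,1,2}
  node 2: {0,1,2}
  node 3: {0}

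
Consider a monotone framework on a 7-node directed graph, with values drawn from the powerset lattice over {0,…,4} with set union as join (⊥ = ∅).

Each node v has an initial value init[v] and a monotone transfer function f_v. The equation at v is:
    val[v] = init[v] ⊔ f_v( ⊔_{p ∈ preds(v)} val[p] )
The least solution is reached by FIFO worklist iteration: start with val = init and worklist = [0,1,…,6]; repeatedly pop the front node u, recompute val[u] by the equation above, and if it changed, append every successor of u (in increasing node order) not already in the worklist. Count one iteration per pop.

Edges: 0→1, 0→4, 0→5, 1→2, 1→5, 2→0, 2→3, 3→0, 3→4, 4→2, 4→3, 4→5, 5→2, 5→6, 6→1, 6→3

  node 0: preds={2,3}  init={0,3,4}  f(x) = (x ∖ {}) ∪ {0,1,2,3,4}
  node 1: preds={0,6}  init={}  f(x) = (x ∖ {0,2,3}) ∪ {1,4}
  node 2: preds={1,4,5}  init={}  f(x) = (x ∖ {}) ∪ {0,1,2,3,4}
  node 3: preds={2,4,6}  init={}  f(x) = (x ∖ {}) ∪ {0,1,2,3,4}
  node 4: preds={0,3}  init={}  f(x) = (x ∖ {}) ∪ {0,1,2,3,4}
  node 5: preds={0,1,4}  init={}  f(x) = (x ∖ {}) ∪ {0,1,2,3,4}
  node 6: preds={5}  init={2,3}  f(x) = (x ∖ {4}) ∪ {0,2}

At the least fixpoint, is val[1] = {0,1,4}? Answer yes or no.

no

Iteration log — 11 steps:
  step 1. node 0  ⊔preds={}  new={0,1,2,3,4}  old={0,3,4}  +wl: 
  step 2. node 1  ⊔preds={0,1,2,3,4}  new={1,4}  old={}  +wl: 
  step 3. node 2  ⊔preds={1,4}  new={0,1,2,3,4}  old={}  +wl: 0
  step 4. node 3  ⊔preds={0,1,2,3,4}  new={0,1,2,3,4}  old={}  +wl: 
  step 5. node 4  ⊔preds={0,1,2,3,4}  new={0,1,2,3,4}  old={}  +wl: 2,3
  step 6. node 5  ⊔preds={0,1,2,3,4}  new={0,1,2,3,4}  old={}  +wl: 
  step 7. node 6  ⊔preds={0,1,2,3,4}  new={0,1,2,3}  old={2,3}  +wl: 1
  step 8. node 0  ⊔preds={0,1,2,3,4}  new={0,1,2,3,4}  stable
  step 9. node 2  ⊔preds={0,1,2,3,4}  new={0,1,2,3,4}  stable
  step 10. node 3  ⊔preds={0,1,2,3,4}  new={0,1,2,3,4}  stable
  step 11. node 1  ⊔preds={0,1,2,3,4}  new={1,4}  stable

Least fixpoint reached:
  node 0: {0,1,2,3,4}
  node 1: {1,4}
  node 2: {0,1,2,3,4}
  node 3: {0,1,2,3,4}
  node 4: {0,1,2,3,4}
  node 5: {0,1,2,3,4}
  node 6: {0,1,2,3}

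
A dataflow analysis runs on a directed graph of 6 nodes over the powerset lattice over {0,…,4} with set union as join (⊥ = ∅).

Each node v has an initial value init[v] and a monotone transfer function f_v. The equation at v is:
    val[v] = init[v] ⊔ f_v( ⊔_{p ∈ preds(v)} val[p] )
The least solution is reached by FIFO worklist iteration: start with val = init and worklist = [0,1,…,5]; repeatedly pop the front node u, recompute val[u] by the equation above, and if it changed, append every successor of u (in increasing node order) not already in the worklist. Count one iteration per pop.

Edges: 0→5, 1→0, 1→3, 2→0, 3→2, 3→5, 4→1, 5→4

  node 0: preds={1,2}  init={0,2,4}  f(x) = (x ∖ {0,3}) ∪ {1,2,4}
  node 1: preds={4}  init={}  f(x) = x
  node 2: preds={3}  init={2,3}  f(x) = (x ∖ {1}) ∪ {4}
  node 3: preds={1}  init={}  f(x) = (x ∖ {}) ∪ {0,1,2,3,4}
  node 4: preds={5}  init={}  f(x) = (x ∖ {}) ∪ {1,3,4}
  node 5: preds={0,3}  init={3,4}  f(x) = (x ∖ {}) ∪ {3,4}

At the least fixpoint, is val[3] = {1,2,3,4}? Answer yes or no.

Trace (15 dequeues):
  [1] u=0 | in {2,3} | out {0,1,2,4} | prev {0,2,4} | push {}
  [2] u=1 | in {} | out {} | ==
  [3] u=2 | in {} | out {2,3,4} | prev {2,3} | push {0}
  [4] u=3 | in {} | out {0,1,2,3,4} | prev {} | push {2}
  [5] u=4 | in {3,4} | out {1,3,4} | prev {} | push {1}
  [6] u=5 | in {0,1,2,3,4} | out {0,1,2,3,4} | prev {3,4} | push {4}
  [7] u=0 | in {2,3,4} | out {0,1,2,4} | ==
  [8] u=2 | in {0,1,2,3,4} | out {0,2,3,4} | prev {2,3,4} | push {0}
  [9] u=1 | in {1,3,4} | out {1,3,4} | prev {} | push {3}
  [10] u=4 | in {0,1,2,3,4} | out {0,1,2,3,4} | prev {1,3,4} | push {1}
  [11] u=0 | in {0,1,2,3,4} | out {0,1,2,4} | ==
  [12] u=3 | in {1,3,4} | out {0,1,2,3,4} | ==
  [13] u=1 | in {0,1,2,3,4} | out {0,1,2,3,4} | prev {1,3,4} | push {0,3}
  [14] u=0 | in {0,1,2,3,4} | out {0,1,2,4} | ==
  [15] u=3 | in {0,1,2,3,4} | out {0,1,2,3,4} | ==

Converged values:
  [0] {0,1,2,4}
  [1] {0,1,2,3,4}
  [2] {0,2,3,4}
  [3] {0,1,2,3,4}
  [4] {0,1,2,3,4}
  [5] {0,1,2,3,4}

no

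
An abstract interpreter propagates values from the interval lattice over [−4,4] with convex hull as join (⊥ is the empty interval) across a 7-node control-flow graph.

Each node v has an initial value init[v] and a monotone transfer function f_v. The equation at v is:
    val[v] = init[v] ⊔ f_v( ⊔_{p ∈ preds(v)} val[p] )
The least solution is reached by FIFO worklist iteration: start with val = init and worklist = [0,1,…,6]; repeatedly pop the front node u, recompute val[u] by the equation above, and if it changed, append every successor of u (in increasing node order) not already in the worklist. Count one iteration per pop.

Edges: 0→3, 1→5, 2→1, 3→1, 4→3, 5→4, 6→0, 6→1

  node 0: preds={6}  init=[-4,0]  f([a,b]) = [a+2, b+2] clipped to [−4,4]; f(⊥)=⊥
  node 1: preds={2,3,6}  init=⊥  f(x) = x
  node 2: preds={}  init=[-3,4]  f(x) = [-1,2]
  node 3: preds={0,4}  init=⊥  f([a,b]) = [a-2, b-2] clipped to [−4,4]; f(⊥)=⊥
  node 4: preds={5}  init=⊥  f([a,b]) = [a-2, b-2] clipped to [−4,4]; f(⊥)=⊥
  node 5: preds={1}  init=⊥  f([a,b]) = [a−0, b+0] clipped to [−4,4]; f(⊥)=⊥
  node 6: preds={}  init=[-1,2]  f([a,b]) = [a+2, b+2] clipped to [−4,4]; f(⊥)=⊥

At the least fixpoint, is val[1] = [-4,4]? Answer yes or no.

Trace (12 dequeues):
  [1] u=0 | in [-1,2] | out [-4,4] | prev [-4,0] | push {}
  [2] u=1 | in [-3,4] | out [-3,4] | prev ⊥ | push {}
  [3] u=2 | in ⊥ | out [-3,4] | ==
  [4] u=3 | in [-4,4] | out [-4,2] | prev ⊥ | push {1}
  [5] u=4 | in ⊥ | out ⊥ | ==
  [6] u=5 | in [-3,4] | out [-3,4] | prev ⊥ | push {4}
  [7] u=6 | in ⊥ | out [-1,2] | ==
  [8] u=1 | in [-4,4] | out [-4,4] | prev [-3,4] | push {5}
  [9] u=4 | in [-3,4] | out [-4,2] | prev ⊥ | push {3}
  [10] u=5 | in [-4,4] | out [-4,4] | prev [-3,4] | push {4}
  [11] u=3 | in [-4,4] | out [-4,2] | ==
  [12] u=4 | in [-4,4] | out [-4,2] | ==

Converged values:
  [0] [-4,4]
  [1] [-4,4]
  [2] [-3,4]
  [3] [-4,2]
  [4] [-4,2]
  [5] [-4,4]
  [6] [-1,2]

yes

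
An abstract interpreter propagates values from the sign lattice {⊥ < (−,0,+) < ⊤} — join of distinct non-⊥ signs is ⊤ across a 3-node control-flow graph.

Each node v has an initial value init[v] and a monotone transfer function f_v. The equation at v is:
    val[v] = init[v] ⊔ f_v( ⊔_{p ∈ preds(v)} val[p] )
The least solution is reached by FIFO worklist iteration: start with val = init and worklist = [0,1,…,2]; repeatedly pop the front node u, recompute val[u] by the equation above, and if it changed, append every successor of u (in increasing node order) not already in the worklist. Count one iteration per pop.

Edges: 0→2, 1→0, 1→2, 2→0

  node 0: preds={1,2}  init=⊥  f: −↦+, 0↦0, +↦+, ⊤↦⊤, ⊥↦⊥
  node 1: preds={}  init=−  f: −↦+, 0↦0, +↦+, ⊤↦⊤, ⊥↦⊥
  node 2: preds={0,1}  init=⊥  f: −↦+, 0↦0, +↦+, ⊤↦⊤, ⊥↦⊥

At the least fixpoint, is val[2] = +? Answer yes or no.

no

Iteration log — 5 steps:
  step 1. node 0  ⊔preds=−  new=+  old=⊥  +wl: 
  step 2. node 1  ⊔preds=⊥  new=−  stable
  step 3. node 2  ⊔preds=⊤  new=⊤  old=⊥  +wl: 0
  step 4. node 0  ⊔preds=⊤  new=⊤  old=+  +wl: 2
  step 5. node 2  ⊔preds=⊤  new=⊤  stable

Least fixpoint reached:
  node 0: ⊤
  node 1: −
  node 2: ⊤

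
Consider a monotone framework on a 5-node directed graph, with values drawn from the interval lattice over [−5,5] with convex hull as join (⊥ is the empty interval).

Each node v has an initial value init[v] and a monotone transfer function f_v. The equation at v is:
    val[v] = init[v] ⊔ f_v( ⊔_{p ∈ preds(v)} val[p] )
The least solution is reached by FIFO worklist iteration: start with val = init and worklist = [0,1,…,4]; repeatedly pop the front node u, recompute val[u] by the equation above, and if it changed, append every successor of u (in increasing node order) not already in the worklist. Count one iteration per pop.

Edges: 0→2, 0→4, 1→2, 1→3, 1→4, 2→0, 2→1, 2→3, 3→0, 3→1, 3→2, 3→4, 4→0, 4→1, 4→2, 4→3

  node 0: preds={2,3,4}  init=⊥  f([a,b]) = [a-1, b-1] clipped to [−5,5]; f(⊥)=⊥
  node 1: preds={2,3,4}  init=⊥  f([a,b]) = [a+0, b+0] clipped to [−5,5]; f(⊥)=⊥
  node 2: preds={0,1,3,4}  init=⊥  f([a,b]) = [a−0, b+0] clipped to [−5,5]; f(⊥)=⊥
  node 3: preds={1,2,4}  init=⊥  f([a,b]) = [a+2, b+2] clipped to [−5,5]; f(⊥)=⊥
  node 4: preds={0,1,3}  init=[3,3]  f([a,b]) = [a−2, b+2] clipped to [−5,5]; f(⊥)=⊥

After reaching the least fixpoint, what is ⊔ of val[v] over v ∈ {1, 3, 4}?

[-5,5]

Worklist (23 pops):
  #1 pop 0: in=[3,3] → [2,2] (was ⊥); enqueue []
  #2 pop 1: in=[3,3] → [3,3] (was ⊥); enqueue []
  #3 pop 2: in=[2,3] → [2,3] (was ⊥); enqueue [0,1]
  #4 pop 3: in=[2,3] → [4,5] (was ⊥); enqueue [2]
  #5 pop 4: in=[2,5] → [0,5] (was [3,3]); enqueue [3]
  #6 pop 0: in=[0,5] → [-1,4] (was [2,2]); enqueue [4]
  #7 pop 1: in=[0,5] → [0,5] (was [3,3]); enqueue []
  #8 pop 2: in=[-1,5] → [-1,5] (was [2,3]); enqueue [0,1]
  #9 pop 3: in=[-1,5] → [1,5] (was [4,5]); enqueue [2]
  #10 pop 4: in=[-1,5] → [-3,5] (was [0,5]); enqueue [3]
  #11 pop 0: in=[-3,5] → [-4,4] (was [-1,4]); enqueue [4]
  #12 pop 1: in=[-3,5] → [-3,5] (was [0,5]); enqueue []
  #13 pop 2: in=[-4,5] → [-4,5] (was [-1,5]); enqueue [0,1]
  #14 pop 3: in=[-4,5] → [-2,5] (was [1,5]); enqueue [2]
  #15 pop 4: in=[-4,5] → [-5,5] (was [-3,5]); enqueue [3]
  #16 pop 0: in=[-5,5] → [-5,4] (was [-4,4]); enqueue [4]
  #17 pop 1: in=[-5,5] → [-5,5] (was [-3,5]); enqueue []
  #18 pop 2: in=[-5,5] → [-5,5] (was [-4,5]); enqueue [0,1]
  #19 pop 3: in=[-5,5] → [-3,5] (was [-2,5]); enqueue [2]
  #20 pop 4: in=[-5,5] → [-5,5] (no change)
  #21 pop 0: in=[-5,5] → [-5,4] (no change)
  #22 pop 1: in=[-5,5] → [-5,5] (no change)
  #23 pop 2: in=[-5,5] → [-5,5] (no change)

Fixpoint:
  val[0] = [-5,4]
  val[1] = [-5,5]
  val[2] = [-5,5]
  val[3] = [-3,5]
  val[4] = [-5,5]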